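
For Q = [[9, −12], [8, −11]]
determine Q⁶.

[[−1455, 2184], [−1456, 2185]]

tr Q = −2 and det Q = −3, so the characteristic polynomial is λ² − (−2)λ + (−3) with roots −3 and 1.
Eigenvectors give P = [[1, 3], [1, 2]] with P⁻¹ = [[−2, 3], [1, −1]], and Q = P·diag(−3, 1)·P⁻¹.
Then Q⁶ = P·diag(729, 1)·P⁻¹ = [[729, 3], [729, 2]] · [[−2, 3], [1, −1]] = [[−1455, 2184], [−1456, 2185]].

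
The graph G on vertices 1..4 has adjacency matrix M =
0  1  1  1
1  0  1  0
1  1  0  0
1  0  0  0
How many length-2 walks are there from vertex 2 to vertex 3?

1

The number of length-2 walks from vertex 2 to vertex 3 is entry (2,3) of M^2, where M is the adjacency matrix.
M^2 = [[3, 1, 1, 0], [1, 2, 1, 1], [1, 1, 2, 1], [0, 1, 1, 1]]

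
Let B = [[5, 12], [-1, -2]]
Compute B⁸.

[[1021, 3060], [-255, -764]]

tr B = 3 and det B = 2, so the characteristic polynomial is λ² − (3)λ + (2) with roots 1 and 2.
Eigenvectors give P = [[-3, 4], [1, -1]] with P⁻¹ = [[1, 4], [1, 3]], and B = P·diag(1, 2)·P⁻¹.
Then B⁸ = P·diag(1, 256)·P⁻¹ = [[-3, 1024], [1, -256]] · [[1, 4], [1, 3]] = [[1021, 3060], [-255, -764]].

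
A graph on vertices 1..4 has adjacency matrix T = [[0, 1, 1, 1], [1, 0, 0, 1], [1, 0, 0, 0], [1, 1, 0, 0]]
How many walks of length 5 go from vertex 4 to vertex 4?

12

The number of length-5 walks from vertex 4 to vertex 4 is entry (4,4) of T^5, where T is the adjacency matrix.
T^2 = [[3, 1, 0, 1], [1, 2, 1, 1], [0, 1, 1, 1], [1, 1, 1, 2]]
T^3 = [[2, 4, 3, 4], [4, 2, 1, 3], [3, 1, 0, 1], [4, 3, 1, 2]]
T^4 = [[11, 6, 2, 6], [6, 7, 4, 6], [2, 4, 3, 4], [6, 6, 4, 7]]
T^5 = [[14, 17, 11, 17], [17, 12, 6, 13], [11, 6, 2, 6], [17, 13, 6, 12]]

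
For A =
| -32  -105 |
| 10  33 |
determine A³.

tr A = 1 and det A = -6, so the characteristic polynomial is λ² − (1)λ + (-6) with roots 3 and -2.
Eigenvectors give P = [[-3, 7], [1, -2]] with P⁻¹ = [[2, 7], [1, 3]], and A = P·diag(3, -2)·P⁻¹.
Then A³ = P·diag(27, -8)·P⁻¹ = [[-81, -56], [27, 16]] · [[2, 7], [1, 3]] = [[-218, -735], [70, 237]].

[[-218, -735], [70, 237]]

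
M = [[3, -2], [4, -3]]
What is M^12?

M² = I (check: tr M = 0 and det M = -1), so M^12 = I since 12 is even.

[[1, 0], [0, 1]]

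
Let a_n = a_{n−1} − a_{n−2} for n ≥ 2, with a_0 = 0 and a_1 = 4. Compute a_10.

−4

With companion matrix Q = [[1, −1], [1, 0]], [a_n, a_{n−1}]ᵀ = Q·[a_{n−1}, a_{n−2}]ᵀ, so [a_10, a_9]ᵀ = Q⁹·[a_1, a_0]ᵀ.
Q⁹ = [[−1, 0], [0, −1]], giving [a_10, a_9]ᵀ = [[−4], [0]].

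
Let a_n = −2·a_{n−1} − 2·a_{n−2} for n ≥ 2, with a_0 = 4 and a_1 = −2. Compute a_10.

With companion matrix B = [[−2, −2], [1, 0]], [a_n, a_{n−1}]ᵀ = B·[a_{n−1}, a_{n−2}]ᵀ, so [a_10, a_9]ᵀ = B^9·[a_1, a_0]ᵀ.
B^9 = [[−32, −32], [16, 0]], giving [a_10, a_9]ᵀ = [[−64], [−32]].

−64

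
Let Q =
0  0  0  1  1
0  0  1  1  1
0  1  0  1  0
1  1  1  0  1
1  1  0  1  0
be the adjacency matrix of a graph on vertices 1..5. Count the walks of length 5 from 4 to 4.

64

The number of length-5 walks from vertex 4 to vertex 4 is entry (4,4) of Q⁵, where Q is the adjacency matrix.
Q² = [[2, 2, 1, 1, 1], [2, 3, 1, 2, 1], [1, 1, 2, 1, 2], [1, 2, 1, 4, 2], [1, 1, 2, 2, 3]]
Q³ = [[2, 3, 3, 6, 5], [3, 4, 5, 7, 7], [3, 5, 2, 6, 3], [6, 7, 6, 6, 7], [5, 7, 3, 7, 4]]
Q⁴ = [[11, 14, 9, 13, 11], [14, 19, 11, 19, 14], [9, 11, 11, 13, 14], [13, 19, 13, 26, 19], [11, 14, 14, 19, 19]]
Q⁵ = [[24, 33, 27, 45, 38], [33, 44, 38, 58, 52], [27, 38, 24, 45, 33], [45, 58, 45, 64, 58], [38, 52, 33, 58, 44]]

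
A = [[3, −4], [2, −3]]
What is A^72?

[[1, 0], [0, 1]]

A² = I (check: tr A = 0 and det A = −1), so A^72 = I since 72 is even.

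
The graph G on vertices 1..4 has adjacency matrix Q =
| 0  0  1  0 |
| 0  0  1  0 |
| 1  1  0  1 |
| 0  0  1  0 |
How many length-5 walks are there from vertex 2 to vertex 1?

The number of length-5 walks from vertex 2 to vertex 1 is entry (2,1) of Q⁵, where Q is the adjacency matrix.
Q² = [[1, 1, 0, 1], [1, 1, 0, 1], [0, 0, 3, 0], [1, 1, 0, 1]]
Q³ = [[0, 0, 3, 0], [0, 0, 3, 0], [3, 3, 0, 3], [0, 0, 3, 0]]
Q⁴ = [[3, 3, 0, 3], [3, 3, 0, 3], [0, 0, 9, 0], [3, 3, 0, 3]]
Q⁵ = [[0, 0, 9, 0], [0, 0, 9, 0], [9, 9, 0, 9], [0, 0, 9, 0]]

0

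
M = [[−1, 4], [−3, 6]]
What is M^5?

[[−601, 844], [−633, 876]]

tr M = 5 and det M = 6, so the characteristic polynomial is λ² − (5)λ + (6) with roots 2 and 3.
Eigenvectors give P = [[4, 1], [3, 1]] with P⁻¹ = [[1, −1], [−3, 4]], and M = P·diag(2, 3)·P⁻¹.
Then M^5 = P·diag(32, 243)·P⁻¹ = [[128, 243], [96, 243]] · [[1, −1], [−3, 4]] = [[−601, 844], [−633, 876]].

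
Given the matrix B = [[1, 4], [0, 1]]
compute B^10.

[[1, 40], [0, 1]]

B = I + N where N = [[0, 4], [0, 0]] is strictly upper-triangular, so N^2 = 0.
(I + N)^10 = I + 10·N = [[1, 40], [0, 1]].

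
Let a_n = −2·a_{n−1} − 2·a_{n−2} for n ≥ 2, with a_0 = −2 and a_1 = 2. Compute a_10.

With companion matrix Q = [[−2, −2], [1, 0]], [a_n, a_{n−1}]ᵀ = Q·[a_{n−1}, a_{n−2}]ᵀ, so [a_10, a_9]ᵀ = Q^9·[a_1, a_0]ᵀ.
Q^9 = [[−32, −32], [16, 0]], giving [a_10, a_9]ᵀ = [[0], [32]].

0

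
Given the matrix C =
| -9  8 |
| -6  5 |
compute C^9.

[[-78729, 78728], [-59046, 59045]]

tr C = -4 and det C = 3, so the characteristic polynomial is λ² − (-4)λ + (3) with roots -3 and -1.
Eigenvectors give P = [[4, 1], [3, 1]] with P⁻¹ = [[1, -1], [-3, 4]], and C = P·diag(-3, -1)·P⁻¹.
Then C^9 = P·diag(-19683, -1)·P⁻¹ = [[-78732, -1], [-59049, -1]] · [[1, -1], [-3, 4]] = [[-78729, 78728], [-59046, 59045]].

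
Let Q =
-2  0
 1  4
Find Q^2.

[[4, 0], [2, 16]]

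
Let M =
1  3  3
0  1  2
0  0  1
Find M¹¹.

[[1, 33, 363], [0, 1, 22], [0, 0, 1]]

M = I + N where N = [[0, 3, 3], [0, 0, 2], [0, 0, 0]] is strictly upper-triangular, so N³ = 0.
(I + N)¹¹ = I + 11·N + 55·N² = [[1, 33, 363], [0, 1, 22], [0, 0, 1]].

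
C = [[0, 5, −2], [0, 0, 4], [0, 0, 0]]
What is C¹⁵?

C is strictly triangular, hence nilpotent: C³ = 0, so C¹⁵ = 0.

[[0, 0, 0], [0, 0, 0], [0, 0, 0]]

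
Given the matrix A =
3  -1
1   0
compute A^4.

[[55, -21], [21, -8]]

A^2 = [[8, -3], [3, -1]]
A^3 = [[21, -8], [8, -3]]
A^4 = [[55, -21], [21, -8]]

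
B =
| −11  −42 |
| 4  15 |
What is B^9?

tr B = 4 and det B = 3, so the characteristic polynomial is λ² − (4)λ + (3) with roots 1 and 3.
Eigenvectors give P = [[−7, −3], [2, 1]] with P⁻¹ = [[−1, −3], [2, 7]], and B = P·diag(1, 3)·P⁻¹.
Then B^9 = P·diag(1, 19683)·P⁻¹ = [[−7, −59049], [2, 19683]] · [[−1, −3], [2, 7]] = [[−118091, −413322], [39364, 137775]].

[[−118091, −413322], [39364, 137775]]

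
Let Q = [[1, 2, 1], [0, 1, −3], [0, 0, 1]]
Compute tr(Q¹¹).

Q = I + N where N = [[0, 2, 1], [0, 0, −3], [0, 0, 0]] is strictly upper-triangular, so N³ = 0.
(I + N)¹¹ = I + 11·N + 55·N² = [[1, 22, −319], [0, 1, −33], [0, 0, 1]].

3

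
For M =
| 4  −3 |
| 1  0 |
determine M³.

[[40, −39], [13, −12]]

M² = [[13, −12], [4, −3]]
M³ = [[40, −39], [13, −12]]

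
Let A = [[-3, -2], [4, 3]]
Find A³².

A² = I (check: tr A = 0 and det A = -1), so A³² = I since 32 is even.

[[1, 0], [0, 1]]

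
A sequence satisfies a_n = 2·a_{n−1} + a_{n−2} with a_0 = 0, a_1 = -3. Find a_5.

With companion matrix T = [[2, 1], [1, 0]], [a_n, a_{n−1}]ᵀ = T·[a_{n−1}, a_{n−2}]ᵀ, so [a_5, a_4]ᵀ = T⁴·[a_1, a_0]ᵀ.
T⁴ = [[29, 12], [12, 5]], giving [a_5, a_4]ᵀ = [[-87], [-36]].

-87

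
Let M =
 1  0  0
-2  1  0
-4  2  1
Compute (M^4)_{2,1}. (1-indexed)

M = I + N where N = [[0, 0, 0], [-2, 0, 0], [-4, 2, 0]] is strictly lower-triangular, so N^3 = 0.
(I + N)^4 = I + 4·N + 6·N^2 = [[1, 0, 0], [-8, 1, 0], [-40, 8, 1]].

-8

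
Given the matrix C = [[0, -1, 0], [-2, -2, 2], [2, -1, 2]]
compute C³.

[[-8, -4, 0], [-8, -16, 8], [8, -4, 0]]

C² = [[2, 2, -2], [8, 4, 0], [6, -2, 2]]
C³ = [[-8, -4, 0], [-8, -16, 8], [8, -4, 0]]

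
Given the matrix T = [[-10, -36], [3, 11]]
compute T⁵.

[[-100, -396], [33, 131]]

tr T = 1 and det T = -2, so the characteristic polynomial is λ² − (1)λ + (-2) with roots 2 and -1.
Eigenvectors give P = [[3, 4], [-1, -1]] with P⁻¹ = [[-1, -4], [1, 3]], and T = P·diag(2, -1)·P⁻¹.
Then T⁵ = P·diag(32, -1)·P⁻¹ = [[96, -4], [-32, 1]] · [[-1, -4], [1, 3]] = [[-100, -396], [33, 131]].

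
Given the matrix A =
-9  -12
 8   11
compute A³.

tr A = 2 and det A = -3, so the characteristic polynomial is λ² − (2)λ + (-3) with roots -1 and 3.
Eigenvectors give P = [[3, 1], [-2, -1]] with P⁻¹ = [[1, 1], [-2, -3]], and A = P·diag(-1, 3)·P⁻¹.
Then A³ = P·diag(-1, 27)·P⁻¹ = [[-3, 27], [2, -27]] · [[1, 1], [-2, -3]] = [[-57, -84], [56, 83]].

[[-57, -84], [56, 83]]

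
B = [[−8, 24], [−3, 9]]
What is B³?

[[−8, 24], [−3, 9]]

B² = B (a projection; rank 1, trace 1), so B³ = B.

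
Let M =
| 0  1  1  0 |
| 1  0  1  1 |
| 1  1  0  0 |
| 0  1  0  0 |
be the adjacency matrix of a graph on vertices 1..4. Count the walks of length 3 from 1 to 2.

4

The number of length-3 walks from vertex 1 to vertex 2 is entry (1,2) of M³, where M is the adjacency matrix.
M² = [[2, 1, 1, 1], [1, 3, 1, 0], [1, 1, 2, 1], [1, 0, 1, 1]]
M³ = [[2, 4, 3, 1], [4, 2, 4, 3], [3, 4, 2, 1], [1, 3, 1, 0]]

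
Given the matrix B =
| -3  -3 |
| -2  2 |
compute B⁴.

[[231, 75], [50, 106]]

B² = [[15, 3], [2, 10]]
B³ = [[-51, -39], [-26, 14]]
B⁴ = [[231, 75], [50, 106]]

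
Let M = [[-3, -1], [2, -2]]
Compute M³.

[[-11, -17], [34, 6]]

M² = [[7, 5], [-10, 2]]
M³ = [[-11, -17], [34, 6]]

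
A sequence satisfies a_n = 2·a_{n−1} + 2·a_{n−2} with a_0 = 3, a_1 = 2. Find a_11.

76672

With companion matrix Q = [[2, 2], [1, 0]], [a_n, a_{n−1}]ᵀ = Q·[a_{n−1}, a_{n−2}]ᵀ, so [a_11, a_10]ᵀ = Q^10·[a_1, a_0]ᵀ.
Q^10 = [[18272, 13376], [6688, 4896]], giving [a_11, a_10]ᵀ = [[76672], [28064]].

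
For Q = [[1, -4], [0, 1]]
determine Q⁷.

[[1, -28], [0, 1]]

Q = I + N where N = [[0, -4], [0, 0]] is strictly upper-triangular, so N² = 0.
(I + N)⁷ = I + 7·N = [[1, -28], [0, 1]].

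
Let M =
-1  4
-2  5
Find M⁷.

tr M = 4 and det M = 3, so the characteristic polynomial is λ² − (4)λ + (3) with roots 1 and 3.
Eigenvectors give P = [[2, -1], [1, -1]] with P⁻¹ = [[1, -1], [1, -2]], and M = P·diag(1, 3)·P⁻¹.
Then M⁷ = P·diag(1, 2187)·P⁻¹ = [[2, -2187], [1, -2187]] · [[1, -1], [1, -2]] = [[-2185, 4372], [-2186, 4373]].

[[-2185, 4372], [-2186, 4373]]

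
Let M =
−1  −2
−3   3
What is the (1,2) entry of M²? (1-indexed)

−4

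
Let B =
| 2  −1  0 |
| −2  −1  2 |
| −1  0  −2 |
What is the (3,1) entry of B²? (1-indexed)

0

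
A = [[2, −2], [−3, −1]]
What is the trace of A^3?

25

A^2 = [[10, −2], [−3, 7]]
A^3 = [[26, −18], [−27, −1]]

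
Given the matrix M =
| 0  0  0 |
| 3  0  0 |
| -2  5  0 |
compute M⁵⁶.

[[0, 0, 0], [0, 0, 0], [0, 0, 0]]

M is strictly triangular, hence nilpotent: M³ = 0, so M⁵⁶ = 0.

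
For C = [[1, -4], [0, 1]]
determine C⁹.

[[1, -36], [0, 1]]

C = I + N where N = [[0, -4], [0, 0]] is strictly upper-triangular, so N² = 0.
(I + N)⁹ = I + 9·N = [[1, -36], [0, 1]].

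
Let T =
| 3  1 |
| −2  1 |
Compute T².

[[7, 4], [−8, −1]]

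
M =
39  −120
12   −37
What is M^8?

[[65601, −196800], [19680, −59039]]

tr M = 2 and det M = −3, so the characteristic polynomial is λ² − (2)λ + (−3) with roots −1 and 3.
Eigenvectors give P = [[3, 10], [1, 3]] with P⁻¹ = [[−3, 10], [1, −3]], and M = P·diag(−1, 3)·P⁻¹.
Then M^8 = P·diag(1, 6561)·P⁻¹ = [[3, 65610], [1, 19683]] · [[−3, 10], [1, −3]] = [[65601, −196800], [19680, −59039]].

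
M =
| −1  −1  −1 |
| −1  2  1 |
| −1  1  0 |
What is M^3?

M^2 = [[3, −2, 0], [−2, 6, 3], [0, 3, 2]]
M^3 = [[−1, −7, −5], [−7, 17, 8], [−5, 8, 3]]

[[−1, −7, −5], [−7, 17, 8], [−5, 8, 3]]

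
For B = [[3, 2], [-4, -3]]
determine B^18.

[[1, 0], [0, 1]]

B² = I (check: tr B = 0 and det B = -1), so B^18 = I since 18 is even.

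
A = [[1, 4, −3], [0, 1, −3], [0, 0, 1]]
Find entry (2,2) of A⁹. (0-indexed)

A = I + N where N = [[0, 4, −3], [0, 0, −3], [0, 0, 0]] is strictly upper-triangular, so N³ = 0.
(I + N)⁹ = I + 9·N + 36·N² = [[1, 36, −459], [0, 1, −27], [0, 0, 1]].

1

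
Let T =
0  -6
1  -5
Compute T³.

tr T = -5 and det T = 6, so the characteristic polynomial is λ² − (-5)λ + (6) with roots -2 and -3.
Eigenvectors give P = [[3, 2], [1, 1]] with P⁻¹ = [[1, -2], [-1, 3]], and T = P·diag(-2, -3)·P⁻¹.
Then T³ = P·diag(-8, -27)·P⁻¹ = [[-24, -54], [-8, -27]] · [[1, -2], [-1, 3]] = [[30, -114], [19, -65]].

[[30, -114], [19, -65]]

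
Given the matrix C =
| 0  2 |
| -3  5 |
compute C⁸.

tr C = 5 and det C = 6, so the characteristic polynomial is λ² − (5)λ + (6) with roots 3 and 2.
Eigenvectors give P = [[-2, 1], [-3, 1]] with P⁻¹ = [[1, -1], [3, -2]], and C = P·diag(3, 2)·P⁻¹.
Then C⁸ = P·diag(6561, 256)·P⁻¹ = [[-13122, 256], [-19683, 256]] · [[1, -1], [3, -2]] = [[-12354, 12610], [-18915, 19171]].

[[-12354, 12610], [-18915, 19171]]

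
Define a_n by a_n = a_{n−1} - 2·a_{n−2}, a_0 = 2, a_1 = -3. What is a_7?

With companion matrix M = [[1, -2], [1, 0]], [a_n, a_{n−1}]ᵀ = M·[a_{n−1}, a_{n−2}]ᵀ, so [a_7, a_6]ᵀ = M^6·[a_1, a_0]ᵀ.
M^6 = [[7, -10], [5, 2]], giving [a_7, a_6]ᵀ = [[-41], [-11]].

-41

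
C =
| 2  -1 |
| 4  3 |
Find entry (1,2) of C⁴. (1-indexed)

-25

C² = [[0, -5], [20, 5]]
C³ = [[-20, -15], [60, -5]]
C⁴ = [[-100, -25], [100, -75]]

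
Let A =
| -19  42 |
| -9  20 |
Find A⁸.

[[-1529, 3570], [-765, 1786]]

tr A = 1 and det A = -2, so the characteristic polynomial is λ² − (1)λ + (-2) with roots 2 and -1.
Eigenvectors give P = [[2, 7], [1, 3]] with P⁻¹ = [[-3, 7], [1, -2]], and A = P·diag(2, -1)·P⁻¹.
Then A⁸ = P·diag(256, 1)·P⁻¹ = [[512, 7], [256, 3]] · [[-3, 7], [1, -2]] = [[-1529, 3570], [-765, 1786]].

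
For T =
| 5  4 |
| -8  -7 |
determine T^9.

[[19685, 19684], [-39368, -39367]]

tr T = -2 and det T = -3, so the characteristic polynomial is λ² − (-2)λ + (-3) with roots 1 and -3.
Eigenvectors give P = [[-1, -1], [1, 2]] with P⁻¹ = [[-2, -1], [1, 1]], and T = P·diag(1, -3)·P⁻¹.
Then T^9 = P·diag(1, -19683)·P⁻¹ = [[-1, 19683], [1, -39366]] · [[-2, -1], [1, 1]] = [[19685, 19684], [-39368, -39367]].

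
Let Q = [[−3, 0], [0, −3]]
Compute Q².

[[9, 0], [0, 9]]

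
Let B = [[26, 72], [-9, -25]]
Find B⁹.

tr B = 1 and det B = -2, so the characteristic polynomial is λ² − (1)λ + (-2) with roots 2 and -1.
Eigenvectors give P = [[-3, -8], [1, 3]] with P⁻¹ = [[-3, -8], [1, 3]], and B = P·diag(2, -1)·P⁻¹.
Then B⁹ = P·diag(512, -1)·P⁻¹ = [[-1536, 8], [512, -3]] · [[-3, -8], [1, 3]] = [[4616, 12312], [-1539, -4105]].

[[4616, 12312], [-1539, -4105]]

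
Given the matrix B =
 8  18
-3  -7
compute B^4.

tr B = 1 and det B = -2, so the characteristic polynomial is λ² − (1)λ + (-2) with roots 2 and -1.
Eigenvectors give P = [[-3, -2], [1, 1]] with P⁻¹ = [[-1, -2], [1, 3]], and B = P·diag(2, -1)·P⁻¹.
Then B^4 = P·diag(16, 1)·P⁻¹ = [[-48, -2], [16, 1]] · [[-1, -2], [1, 3]] = [[46, 90], [-15, -29]].

[[46, 90], [-15, -29]]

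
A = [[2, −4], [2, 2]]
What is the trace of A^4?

A^2 = [[−4, −16], [8, −4]]
A^3 = [[−40, −16], [8, −40]]
A^4 = [[−112, 128], [−64, −112]]

−224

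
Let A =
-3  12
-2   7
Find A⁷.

[[-4371, 13116], [-2186, 6559]]

tr A = 4 and det A = 3, so the characteristic polynomial is λ² − (4)λ + (3) with roots 3 and 1.
Eigenvectors give P = [[2, -3], [1, -1]] with P⁻¹ = [[-1, 3], [-1, 2]], and A = P·diag(3, 1)·P⁻¹.
Then A⁷ = P·diag(2187, 1)·P⁻¹ = [[4374, -3], [2187, -1]] · [[-1, 3], [-1, 2]] = [[-4371, 13116], [-2186, 6559]].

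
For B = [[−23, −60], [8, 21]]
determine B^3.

[[−167, −420], [56, 141]]

tr B = −2 and det B = −3, so the characteristic polynomial is λ² − (−2)λ + (−3) with roots −3 and 1.
Eigenvectors give P = [[−3, −5], [1, 2]] with P⁻¹ = [[−2, −5], [1, 3]], and B = P·diag(−3, 1)·P⁻¹.
Then B^3 = P·diag(−27, 1)·P⁻¹ = [[81, −5], [−27, 2]] · [[−2, −5], [1, 3]] = [[−167, −420], [56, 141]].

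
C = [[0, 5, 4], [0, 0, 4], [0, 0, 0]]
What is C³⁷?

[[0, 0, 0], [0, 0, 0], [0, 0, 0]]

C is strictly triangular, hence nilpotent: C³ = 0, so C³⁷ = 0.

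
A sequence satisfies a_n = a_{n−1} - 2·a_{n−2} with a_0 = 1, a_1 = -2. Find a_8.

With companion matrix Q = [[1, -2], [1, 0]], [a_n, a_{n−1}]ᵀ = Q·[a_{n−1}, a_{n−2}]ᵀ, so [a_8, a_7]ᵀ = Q^7·[a_1, a_0]ᵀ.
Q^7 = [[-3, -14], [7, -10]], giving [a_8, a_7]ᵀ = [[-8], [-24]].

-8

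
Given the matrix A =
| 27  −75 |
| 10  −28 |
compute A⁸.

tr A = −1 and det A = −6, so the characteristic polynomial is λ² − (−1)λ + (−6) with roots 2 and −3.
Eigenvectors give P = [[3, −5], [1, −2]] with P⁻¹ = [[2, −5], [1, −3]], and A = P·diag(2, −3)·P⁻¹.
Then A⁸ = P·diag(256, 6561)·P⁻¹ = [[768, −32805], [256, −13122]] · [[2, −5], [1, −3]] = [[−31269, 94575], [−12610, 38086]].

[[−31269, 94575], [−12610, 38086]]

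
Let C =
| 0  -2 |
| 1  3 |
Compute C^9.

[[-510, -1022], [511, 1023]]

tr C = 3 and det C = 2, so the characteristic polynomial is λ² − (3)λ + (2) with roots 1 and 2.
Eigenvectors give P = [[-2, -1], [1, 1]] with P⁻¹ = [[-1, -1], [1, 2]], and C = P·diag(1, 2)·P⁻¹.
Then C^9 = P·diag(1, 512)·P⁻¹ = [[-2, -512], [1, 512]] · [[-1, -1], [1, 2]] = [[-510, -1022], [511, 1023]].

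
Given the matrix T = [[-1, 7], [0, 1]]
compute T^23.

T² = I (check: tr T = 0 and det T = -1), so T^23 = T since 23 is odd.

[[-1, 7], [0, 1]]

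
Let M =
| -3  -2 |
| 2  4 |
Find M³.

M² = [[5, -2], [2, 12]]
M³ = [[-19, -18], [18, 44]]

[[-19, -18], [18, 44]]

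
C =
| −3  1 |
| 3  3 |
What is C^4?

C^2 = [[12, 0], [0, 12]]
C^3 = [[−36, 12], [36, 36]]
C^4 = [[144, 0], [0, 144]]

[[144, 0], [0, 144]]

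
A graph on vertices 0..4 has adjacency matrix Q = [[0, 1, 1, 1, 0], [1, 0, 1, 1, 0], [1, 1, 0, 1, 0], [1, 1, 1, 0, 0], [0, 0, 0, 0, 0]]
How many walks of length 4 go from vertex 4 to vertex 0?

The number of length-4 walks from vertex 4 to vertex 0 is entry (4,0) of Q⁴, where Q is the adjacency matrix.
Q² = [[3, 2, 2, 2, 0], [2, 3, 2, 2, 0], [2, 2, 3, 2, 0], [2, 2, 2, 3, 0], [0, 0, 0, 0, 0]]
Q³ = [[6, 7, 7, 7, 0], [7, 6, 7, 7, 0], [7, 7, 6, 7, 0], [7, 7, 7, 6, 0], [0, 0, 0, 0, 0]]
Q⁴ = [[21, 20, 20, 20, 0], [20, 21, 20, 20, 0], [20, 20, 21, 20, 0], [20, 20, 20, 21, 0], [0, 0, 0, 0, 0]]

0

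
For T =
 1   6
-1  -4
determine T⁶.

tr T = -3 and det T = 2, so the characteristic polynomial is λ² − (-3)λ + (2) with roots -1 and -2.
Eigenvectors give P = [[3, -2], [-1, 1]] with P⁻¹ = [[1, 2], [1, 3]], and T = P·diag(-1, -2)·P⁻¹.
Then T⁶ = P·diag(1, 64)·P⁻¹ = [[3, -128], [-1, 64]] · [[1, 2], [1, 3]] = [[-125, -378], [63, 190]].

[[-125, -378], [63, 190]]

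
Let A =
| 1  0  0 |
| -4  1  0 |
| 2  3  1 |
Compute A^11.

[[1, 0, 0], [-44, 1, 0], [-638, 33, 1]]

A = I + N where N = [[0, 0, 0], [-4, 0, 0], [2, 3, 0]] is strictly lower-triangular, so N^3 = 0.
(I + N)^11 = I + 11·N + 55·N^2 = [[1, 0, 0], [-44, 1, 0], [-638, 33, 1]].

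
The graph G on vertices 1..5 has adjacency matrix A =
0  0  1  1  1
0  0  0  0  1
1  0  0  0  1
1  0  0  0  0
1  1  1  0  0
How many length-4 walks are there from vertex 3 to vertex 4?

The number of length-4 walks from vertex 3 to vertex 4 is entry (3,4) of A⁴, where A is the adjacency matrix.
A² = [[3, 1, 1, 0, 1], [1, 1, 1, 0, 0], [1, 1, 2, 1, 1], [0, 0, 1, 1, 1], [1, 0, 1, 1, 3]]
A³ = [[2, 1, 4, 3, 5], [1, 0, 1, 1, 3], [4, 1, 2, 1, 4], [3, 1, 1, 0, 1], [5, 3, 4, 1, 2]]
A⁴ = [[12, 5, 7, 2, 7], [5, 3, 4, 1, 2], [7, 4, 8, 4, 7], [2, 1, 4, 3, 5], [7, 2, 7, 5, 12]]

4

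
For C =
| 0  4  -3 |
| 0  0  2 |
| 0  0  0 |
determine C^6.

[[0, 0, 0], [0, 0, 0], [0, 0, 0]]

C is strictly triangular, hence nilpotent: C^3 = 0, so C^6 = 0.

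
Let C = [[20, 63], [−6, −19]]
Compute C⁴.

tr C = 1 and det C = −2, so the characteristic polynomial is λ² − (1)λ + (−2) with roots −1 and 2.
Eigenvectors give P = [[−3, 7], [1, −2]] with P⁻¹ = [[2, 7], [1, 3]], and C = P·diag(−1, 2)·P⁻¹.
Then C⁴ = P·diag(1, 16)·P⁻¹ = [[−3, 112], [1, −32]] · [[2, 7], [1, 3]] = [[106, 315], [−30, −89]].

[[106, 315], [−30, −89]]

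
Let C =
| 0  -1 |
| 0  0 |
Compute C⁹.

C is strictly triangular, hence nilpotent: C² = 0, so C⁹ = 0.

[[0, 0], [0, 0]]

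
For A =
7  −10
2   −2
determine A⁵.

[[1087, −2110], [422, −812]]

tr A = 5 and det A = 6, so the characteristic polynomial is λ² − (5)λ + (6) with roots 3 and 2.
Eigenvectors give P = [[5, −2], [2, −1]] with P⁻¹ = [[1, −2], [2, −5]], and A = P·diag(3, 2)·P⁻¹.
Then A⁵ = P·diag(243, 32)·P⁻¹ = [[1215, −64], [486, −32]] · [[1, −2], [2, −5]] = [[1087, −2110], [422, −812]].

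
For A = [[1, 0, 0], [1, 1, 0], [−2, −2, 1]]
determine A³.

[[1, 0, 0], [3, 1, 0], [−12, −6, 1]]

A = I + N where N = [[0, 0, 0], [1, 0, 0], [−2, −2, 0]] is strictly lower-triangular, so N³ = 0.
(I + N)³ = I + 3·N + 3·N² = [[1, 0, 0], [3, 1, 0], [−12, −6, 1]].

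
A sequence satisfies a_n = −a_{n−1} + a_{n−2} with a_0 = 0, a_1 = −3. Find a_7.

With companion matrix B = [[−1, 1], [1, 0]], [a_n, a_{n−1}]ᵀ = B·[a_{n−1}, a_{n−2}]ᵀ, so [a_7, a_6]ᵀ = B⁶·[a_1, a_0]ᵀ.
B⁶ = [[13, −8], [−8, 5]], giving [a_7, a_6]ᵀ = [[−39], [24]].

−39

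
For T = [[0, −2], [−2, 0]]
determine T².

[[4, 0], [0, 4]]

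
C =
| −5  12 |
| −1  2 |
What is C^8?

[[1021, −3060], [255, −764]]

tr C = −3 and det C = 2, so the characteristic polynomial is λ² − (−3)λ + (2) with roots −2 and −1.
Eigenvectors give P = [[−4, −3], [−1, −1]] with P⁻¹ = [[−1, 3], [1, −4]], and C = P·diag(−2, −1)·P⁻¹.
Then C^8 = P·diag(256, 1)·P⁻¹ = [[−1024, −3], [−256, −1]] · [[−1, 3], [1, −4]] = [[1021, −3060], [255, −764]].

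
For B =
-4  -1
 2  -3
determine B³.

B² = [[14, 7], [-14, 7]]
B³ = [[-42, -35], [70, -7]]

[[-42, -35], [70, -7]]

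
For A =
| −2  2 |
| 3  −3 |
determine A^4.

[[250, −250], [−375, 375]]

A^2 = [[10, −10], [−15, 15]]
A^3 = [[−50, 50], [75, −75]]
A^4 = [[250, −250], [−375, 375]]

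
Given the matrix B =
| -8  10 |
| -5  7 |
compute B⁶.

tr B = -1 and det B = -6, so the characteristic polynomial is λ² − (-1)λ + (-6) with roots -3 and 2.
Eigenvectors give P = [[-2, -1], [-1, -1]] with P⁻¹ = [[-1, 1], [1, -2]], and B = P·diag(-3, 2)·P⁻¹.
Then B⁶ = P·diag(729, 64)·P⁻¹ = [[-1458, -64], [-729, -64]] · [[-1, 1], [1, -2]] = [[1394, -1330], [665, -601]].

[[1394, -1330], [665, -601]]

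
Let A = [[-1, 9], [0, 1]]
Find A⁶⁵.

A² = I (check: tr A = 0 and det A = -1), so A⁶⁵ = A since 65 is odd.

[[-1, 9], [0, 1]]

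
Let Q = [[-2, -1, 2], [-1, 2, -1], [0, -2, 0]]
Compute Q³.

[[-6, -7, 14], [-7, 22, -7], [0, -14, 8]]

Q² = [[5, -4, -3], [0, 7, -4], [2, -4, 2]]
Q³ = [[-6, -7, 14], [-7, 22, -7], [0, -14, 8]]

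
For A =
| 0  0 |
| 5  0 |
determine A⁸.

A is strictly triangular, hence nilpotent: A² = 0, so A⁸ = 0.

[[0, 0], [0, 0]]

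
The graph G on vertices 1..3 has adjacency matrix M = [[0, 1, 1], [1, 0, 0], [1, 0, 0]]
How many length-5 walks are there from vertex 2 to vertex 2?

0

The number of length-5 walks from vertex 2 to vertex 2 is entry (2,2) of M⁵, where M is the adjacency matrix.
M² = [[2, 0, 0], [0, 1, 1], [0, 1, 1]]
M³ = [[0, 2, 2], [2, 0, 0], [2, 0, 0]]
M⁴ = [[4, 0, 0], [0, 2, 2], [0, 2, 2]]
M⁵ = [[0, 4, 4], [4, 0, 0], [4, 0, 0]]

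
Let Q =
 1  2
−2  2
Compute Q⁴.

[[−27, −18], [18, −36]]

Q² = [[−3, 6], [−6, 0]]
Q³ = [[−15, 6], [−6, −12]]
Q⁴ = [[−27, −18], [18, −36]]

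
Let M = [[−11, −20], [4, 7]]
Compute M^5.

tr M = −4 and det M = 3, so the characteristic polynomial is λ² − (−4)λ + (3) with roots −1 and −3.
Eigenvectors give P = [[−2, 5], [1, −2]] with P⁻¹ = [[2, 5], [1, 2]], and M = P·diag(−1, −3)·P⁻¹.
Then M^5 = P·diag(−1, −243)·P⁻¹ = [[2, −1215], [−1, 486]] · [[2, 5], [1, 2]] = [[−1211, −2420], [484, 967]].

[[−1211, −2420], [484, 967]]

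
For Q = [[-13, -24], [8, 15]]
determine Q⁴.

tr Q = 2 and det Q = -3, so the characteristic polynomial is λ² − (2)λ + (-3) with roots -1 and 3.
Eigenvectors give P = [[2, -3], [-1, 2]] with P⁻¹ = [[2, 3], [1, 2]], and Q = P·diag(-1, 3)·P⁻¹.
Then Q⁴ = P·diag(1, 81)·P⁻¹ = [[2, -243], [-1, 162]] · [[2, 3], [1, 2]] = [[-239, -480], [160, 321]].

[[-239, -480], [160, 321]]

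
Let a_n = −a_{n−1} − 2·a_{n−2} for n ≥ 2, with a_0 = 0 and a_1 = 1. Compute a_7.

7

With companion matrix C = [[−1, −2], [1, 0]], [a_n, a_{n−1}]ᵀ = C·[a_{n−1}, a_{n−2}]ᵀ, so [a_7, a_6]ᵀ = C⁶·[a_1, a_0]ᵀ.
C⁶ = [[7, 10], [−5, 2]], giving [a_7, a_6]ᵀ = [[7], [−5]].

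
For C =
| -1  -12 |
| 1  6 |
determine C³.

tr C = 5 and det C = 6, so the characteristic polynomial is λ² − (5)λ + (6) with roots 3 and 2.
Eigenvectors give P = [[-3, 4], [1, -1]] with P⁻¹ = [[1, 4], [1, 3]], and C = P·diag(3, 2)·P⁻¹.
Then C³ = P·diag(27, 8)·P⁻¹ = [[-81, 32], [27, -8]] · [[1, 4], [1, 3]] = [[-49, -228], [19, 84]].

[[-49, -228], [19, 84]]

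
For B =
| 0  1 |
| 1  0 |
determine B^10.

B² = I (check: tr B = 0 and det B = −1), so B^10 = I since 10 is even.

[[1, 0], [0, 1]]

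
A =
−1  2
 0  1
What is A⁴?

[[1, 0], [0, 1]]

A² = I (check: tr A = 0 and det A = −1), so A⁴ = I since 4 is even.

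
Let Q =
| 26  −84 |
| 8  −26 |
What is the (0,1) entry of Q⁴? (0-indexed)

0

tr Q = 0 and det Q = −4, so the characteristic polynomial is λ² − (0)λ + (−4) with roots −2 and 2.
Eigenvectors give P = [[3, 7], [1, 2]] with P⁻¹ = [[−2, 7], [1, −3]], and Q = P·diag(−2, 2)·P⁻¹.
Then Q⁴ = P·diag(16, 16)·P⁻¹ = [[48, 112], [16, 32]] · [[−2, 7], [1, −3]] = [[16, 0], [0, 16]].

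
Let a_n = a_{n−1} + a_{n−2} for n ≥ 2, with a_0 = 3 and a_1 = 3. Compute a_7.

With companion matrix A = [[1, 1], [1, 0]], [a_n, a_{n−1}]ᵀ = A·[a_{n−1}, a_{n−2}]ᵀ, so [a_7, a_6]ᵀ = A⁶·[a_1, a_0]ᵀ.
A⁶ = [[13, 8], [8, 5]], giving [a_7, a_6]ᵀ = [[63], [39]].

63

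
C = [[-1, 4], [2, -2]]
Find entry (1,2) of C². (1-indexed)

-12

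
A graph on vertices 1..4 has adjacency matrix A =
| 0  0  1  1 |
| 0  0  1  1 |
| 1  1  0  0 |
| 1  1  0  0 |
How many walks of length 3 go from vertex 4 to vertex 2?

The number of length-3 walks from vertex 4 to vertex 2 is entry (4,2) of A³, where A is the adjacency matrix.
A² = [[2, 2, 0, 0], [2, 2, 0, 0], [0, 0, 2, 2], [0, 0, 2, 2]]
A³ = [[0, 0, 4, 4], [0, 0, 4, 4], [4, 4, 0, 0], [4, 4, 0, 0]]

4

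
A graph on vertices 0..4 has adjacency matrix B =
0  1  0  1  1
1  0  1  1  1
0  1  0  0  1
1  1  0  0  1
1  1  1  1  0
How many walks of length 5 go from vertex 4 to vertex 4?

102

The number of length-5 walks from vertex 4 to vertex 4 is entry (4,4) of B⁵, where B is the adjacency matrix.
B² = [[3, 2, 2, 2, 2], [2, 4, 1, 2, 3], [2, 1, 2, 2, 1], [2, 2, 2, 3, 2], [2, 3, 1, 2, 4]]
B³ = [[6, 9, 4, 7, 9], [9, 8, 7, 9, 9], [4, 7, 2, 4, 7], [7, 9, 4, 6, 9], [9, 9, 7, 9, 8]]
B⁴ = [[25, 26, 18, 24, 26], [26, 34, 17, 26, 33], [18, 17, 14, 18, 17], [24, 26, 18, 25, 26], [26, 33, 17, 26, 34]]
B⁵ = [[76, 93, 52, 77, 93], [93, 102, 67, 93, 103], [52, 67, 34, 52, 67], [77, 93, 52, 76, 93], [93, 103, 67, 93, 102]]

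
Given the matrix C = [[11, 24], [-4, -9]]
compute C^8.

tr C = 2 and det C = -3, so the characteristic polynomial is λ² − (2)λ + (-3) with roots -1 and 3.
Eigenvectors give P = [[-2, -3], [1, 1]] with P⁻¹ = [[1, 3], [-1, -2]], and C = P·diag(-1, 3)·P⁻¹.
Then C^8 = P·diag(1, 6561)·P⁻¹ = [[-2, -19683], [1, 6561]] · [[1, 3], [-1, -2]] = [[19681, 39360], [-6560, -13119]].

[[19681, 39360], [-6560, -13119]]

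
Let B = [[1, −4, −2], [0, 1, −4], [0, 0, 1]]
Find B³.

[[1, −12, 42], [0, 1, −12], [0, 0, 1]]

B = I + N where N = [[0, −4, −2], [0, 0, −4], [0, 0, 0]] is strictly upper-triangular, so N³ = 0.
(I + N)³ = I + 3·N + 3·N² = [[1, −12, 42], [0, 1, −12], [0, 0, 1]].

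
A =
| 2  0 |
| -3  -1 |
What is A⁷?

tr A = 1 and det A = -2, so the characteristic polynomial is λ² − (1)λ + (-2) with roots 2 and -1.
Eigenvectors give P = [[-1, 0], [1, 1]] with P⁻¹ = [[-1, 0], [1, 1]], and A = P·diag(2, -1)·P⁻¹.
Then A⁷ = P·diag(128, -1)·P⁻¹ = [[-128, 0], [128, -1]] · [[-1, 0], [1, 1]] = [[128, 0], [-129, -1]].

[[128, 0], [-129, -1]]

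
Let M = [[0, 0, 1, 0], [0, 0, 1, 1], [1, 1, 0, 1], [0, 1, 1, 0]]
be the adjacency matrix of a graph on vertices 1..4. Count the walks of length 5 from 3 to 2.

17

The number of length-5 walks from vertex 3 to vertex 2 is entry (3,2) of M^5, where M is the adjacency matrix.
M^2 = [[1, 1, 0, 1], [1, 2, 1, 1], [0, 1, 3, 1], [1, 1, 1, 2]]
M^3 = [[0, 1, 3, 1], [1, 2, 4, 3], [3, 4, 2, 4], [1, 3, 4, 2]]
M^4 = [[3, 4, 2, 4], [4, 7, 6, 6], [2, 6, 11, 6], [4, 6, 6, 7]]
M^5 = [[2, 6, 11, 6], [6, 12, 17, 13], [11, 17, 14, 17], [6, 13, 17, 12]]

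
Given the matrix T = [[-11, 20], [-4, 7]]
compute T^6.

tr T = -4 and det T = 3, so the characteristic polynomial is λ² − (-4)λ + (3) with roots -1 and -3.
Eigenvectors give P = [[-2, -5], [-1, -2]] with P⁻¹ = [[2, -5], [-1, 2]], and T = P·diag(-1, -3)·P⁻¹.
Then T^6 = P·diag(1, 729)·P⁻¹ = [[-2, -3645], [-1, -1458]] · [[2, -5], [-1, 2]] = [[3641, -7280], [1456, -2911]].

[[3641, -7280], [1456, -2911]]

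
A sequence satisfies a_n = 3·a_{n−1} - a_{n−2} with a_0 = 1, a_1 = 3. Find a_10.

With companion matrix A = [[3, -1], [1, 0]], [a_n, a_{n−1}]ᵀ = A·[a_{n−1}, a_{n−2}]ᵀ, so [a_10, a_9]ᵀ = A⁹·[a_1, a_0]ᵀ.
A⁹ = [[6765, -2584], [2584, -987]], giving [a_10, a_9]ᵀ = [[17711], [6765]].

17711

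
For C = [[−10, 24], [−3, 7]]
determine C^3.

[[−64, 168], [−21, 55]]

tr C = −3 and det C = 2, so the characteristic polynomial is λ² − (−3)λ + (2) with roots −1 and −2.
Eigenvectors give P = [[−8, 3], [−3, 1]] with P⁻¹ = [[1, −3], [3, −8]], and C = P·diag(−1, −2)·P⁻¹.
Then C^3 = P·diag(−1, −8)·P⁻¹ = [[8, −24], [3, −8]] · [[1, −3], [3, −8]] = [[−64, 168], [−21, 55]].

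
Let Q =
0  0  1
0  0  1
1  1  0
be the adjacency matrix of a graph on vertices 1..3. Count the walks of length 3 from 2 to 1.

The number of length-3 walks from vertex 2 to vertex 1 is entry (2,1) of Q³, where Q is the adjacency matrix.
Q² = [[1, 1, 0], [1, 1, 0], [0, 0, 2]]
Q³ = [[0, 0, 2], [0, 0, 2], [2, 2, 0]]

0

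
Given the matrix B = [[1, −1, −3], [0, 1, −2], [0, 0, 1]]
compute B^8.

B = I + N where N = [[0, −1, −3], [0, 0, −2], [0, 0, 0]] is strictly upper-triangular, so N^3 = 0.
(I + N)^8 = I + 8·N + 28·N^2 = [[1, −8, 32], [0, 1, −16], [0, 0, 1]].

[[1, −8, 32], [0, 1, −16], [0, 0, 1]]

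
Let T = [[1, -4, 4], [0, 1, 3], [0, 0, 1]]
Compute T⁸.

T = I + N where N = [[0, -4, 4], [0, 0, 3], [0, 0, 0]] is strictly upper-triangular, so N³ = 0.
(I + N)⁸ = I + 8·N + 28·N² = [[1, -32, -304], [0, 1, 24], [0, 0, 1]].

[[1, -32, -304], [0, 1, 24], [0, 0, 1]]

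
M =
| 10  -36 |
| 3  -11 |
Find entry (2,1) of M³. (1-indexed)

9

tr M = -1 and det M = -2, so the characteristic polynomial is λ² − (-1)λ + (-2) with roots 1 and -2.
Eigenvectors give P = [[-4, -3], [-1, -1]] with P⁻¹ = [[-1, 3], [1, -4]], and M = P·diag(1, -2)·P⁻¹.
Then M³ = P·diag(1, -8)·P⁻¹ = [[-4, 24], [-1, 8]] · [[-1, 3], [1, -4]] = [[28, -108], [9, -35]].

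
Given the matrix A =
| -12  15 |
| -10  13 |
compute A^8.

tr A = 1 and det A = -6, so the characteristic polynomial is λ² − (1)λ + (-6) with roots -2 and 3.
Eigenvectors give P = [[3, 1], [2, 1]] with P⁻¹ = [[1, -1], [-2, 3]], and A = P·diag(-2, 3)·P⁻¹.
Then A^8 = P·diag(256, 6561)·P⁻¹ = [[768, 6561], [512, 6561]] · [[1, -1], [-2, 3]] = [[-12354, 18915], [-12610, 19171]].

[[-12354, 18915], [-12610, 19171]]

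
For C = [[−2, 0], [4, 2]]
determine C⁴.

[[16, 0], [0, 16]]

tr C = 0 and det C = −4, so the characteristic polynomial is λ² − (0)λ + (−4) with roots −2 and 2.
Eigenvectors give P = [[−1, 0], [1, 1]] with P⁻¹ = [[−1, 0], [1, 1]], and C = P·diag(−2, 2)·P⁻¹.
Then C⁴ = P·diag(16, 16)·P⁻¹ = [[−16, 0], [16, 16]] · [[−1, 0], [1, 1]] = [[16, 0], [0, 16]].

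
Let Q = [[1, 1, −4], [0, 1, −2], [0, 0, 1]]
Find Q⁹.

[[1, 9, −108], [0, 1, −18], [0, 0, 1]]

Q = I + N where N = [[0, 1, −4], [0, 0, −2], [0, 0, 0]] is strictly upper-triangular, so N³ = 0.
(I + N)⁹ = I + 9·N + 36·N² = [[1, 9, −108], [0, 1, −18], [0, 0, 1]].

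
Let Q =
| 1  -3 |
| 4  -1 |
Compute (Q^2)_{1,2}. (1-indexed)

0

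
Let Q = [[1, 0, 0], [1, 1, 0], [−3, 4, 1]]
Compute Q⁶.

Q = I + N where N = [[0, 0, 0], [1, 0, 0], [−3, 4, 0]] is strictly lower-triangular, so N³ = 0.
(I + N)⁶ = I + 6·N + 15·N² = [[1, 0, 0], [6, 1, 0], [42, 24, 1]].

[[1, 0, 0], [6, 1, 0], [42, 24, 1]]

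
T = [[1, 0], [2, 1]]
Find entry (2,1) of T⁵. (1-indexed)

10

T = I + N where N = [[0, 0], [2, 0]] is strictly lower-triangular, so N² = 0.
(I + N)⁵ = I + 5·N = [[1, 0], [10, 1]].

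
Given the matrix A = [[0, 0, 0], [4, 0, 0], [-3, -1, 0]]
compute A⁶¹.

A is strictly triangular, hence nilpotent: A³ = 0, so A⁶¹ = 0.

[[0, 0, 0], [0, 0, 0], [0, 0, 0]]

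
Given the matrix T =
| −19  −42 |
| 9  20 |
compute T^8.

[[−1529, −3570], [765, 1786]]

tr T = 1 and det T = −2, so the characteristic polynomial is λ² − (1)λ + (−2) with roots 2 and −1.
Eigenvectors give P = [[−2, 7], [1, −3]] with P⁻¹ = [[3, 7], [1, 2]], and T = P·diag(2, −1)·P⁻¹.
Then T^8 = P·diag(256, 1)·P⁻¹ = [[−512, 7], [256, −3]] · [[3, 7], [1, 2]] = [[−1529, −3570], [765, 1786]].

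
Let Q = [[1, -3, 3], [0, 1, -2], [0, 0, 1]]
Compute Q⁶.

[[1, -18, 108], [0, 1, -12], [0, 0, 1]]

Q = I + N where N = [[0, -3, 3], [0, 0, -2], [0, 0, 0]] is strictly upper-triangular, so N³ = 0.
(I + N)⁶ = I + 6·N + 15·N² = [[1, -18, 108], [0, 1, -12], [0, 0, 1]].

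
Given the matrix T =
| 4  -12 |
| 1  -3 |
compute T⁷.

T² = T (a projection; rank 1, trace 1), so T⁷ = T.

[[4, -12], [1, -3]]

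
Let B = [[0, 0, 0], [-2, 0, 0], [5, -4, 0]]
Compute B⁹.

[[0, 0, 0], [0, 0, 0], [0, 0, 0]]

B is strictly triangular, hence nilpotent: B³ = 0, so B⁹ = 0.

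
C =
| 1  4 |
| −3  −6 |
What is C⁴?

tr C = −5 and det C = 6, so the characteristic polynomial is λ² − (−5)λ + (6) with roots −3 and −2.
Eigenvectors give P = [[−1, 4], [1, −3]] with P⁻¹ = [[3, 4], [1, 1]], and C = P·diag(−3, −2)·P⁻¹.
Then C⁴ = P·diag(81, 16)·P⁻¹ = [[−81, 64], [81, −48]] · [[3, 4], [1, 1]] = [[−179, −260], [195, 276]].

[[−179, −260], [195, 276]]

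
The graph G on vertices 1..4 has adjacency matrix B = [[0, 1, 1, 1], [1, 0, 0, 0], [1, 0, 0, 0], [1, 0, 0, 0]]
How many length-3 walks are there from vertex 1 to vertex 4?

The number of length-3 walks from vertex 1 to vertex 4 is entry (1,4) of B³, where B is the adjacency matrix.
B² = [[3, 0, 0, 0], [0, 1, 1, 1], [0, 1, 1, 1], [0, 1, 1, 1]]
B³ = [[0, 3, 3, 3], [3, 0, 0, 0], [3, 0, 0, 0], [3, 0, 0, 0]]

3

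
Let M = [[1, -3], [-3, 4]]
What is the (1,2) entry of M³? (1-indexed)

M² = [[10, -15], [-15, 25]]
M³ = [[55, -90], [-90, 145]]

-90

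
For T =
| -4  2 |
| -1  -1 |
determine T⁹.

tr T = -5 and det T = 6, so the characteristic polynomial is λ² − (-5)λ + (6) with roots -2 and -3.
Eigenvectors give P = [[1, 2], [1, 1]] with P⁻¹ = [[-1, 2], [1, -1]], and T = P·diag(-2, -3)·P⁻¹.
Then T⁹ = P·diag(-512, -19683)·P⁻¹ = [[-512, -39366], [-512, -19683]] · [[-1, 2], [1, -1]] = [[-38854, 38342], [-19171, 18659]].

[[-38854, 38342], [-19171, 18659]]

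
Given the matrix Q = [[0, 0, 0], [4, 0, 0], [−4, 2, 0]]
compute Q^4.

Q is strictly triangular, hence nilpotent: Q^3 = 0, so Q^4 = 0.

[[0, 0, 0], [0, 0, 0], [0, 0, 0]]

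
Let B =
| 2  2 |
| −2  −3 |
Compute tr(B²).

5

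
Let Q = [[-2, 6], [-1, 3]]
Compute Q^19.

[[-2, 6], [-1, 3]]

Q² = Q (a projection; rank 1, trace 1), so Q^19 = Q.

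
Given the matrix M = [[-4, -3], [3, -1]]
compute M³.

M² = [[7, 15], [-15, -8]]
M³ = [[17, -36], [36, 53]]

[[17, -36], [36, 53]]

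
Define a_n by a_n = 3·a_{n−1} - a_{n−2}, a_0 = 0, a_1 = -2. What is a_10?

With companion matrix A = [[3, -1], [1, 0]], [a_n, a_{n−1}]ᵀ = A·[a_{n−1}, a_{n−2}]ᵀ, so [a_10, a_9]ᵀ = A⁹·[a_1, a_0]ᵀ.
A⁹ = [[6765, -2584], [2584, -987]], giving [a_10, a_9]ᵀ = [[-13530], [-5168]].

-13530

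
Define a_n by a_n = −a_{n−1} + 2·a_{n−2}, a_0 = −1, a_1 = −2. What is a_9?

With companion matrix Q = [[−1, 2], [1, 0]], [a_n, a_{n−1}]ᵀ = Q·[a_{n−1}, a_{n−2}]ᵀ, so [a_9, a_8]ᵀ = Q⁸·[a_1, a_0]ᵀ.
Q⁸ = [[171, −170], [−85, 86]], giving [a_9, a_8]ᵀ = [[−172], [84]].

−172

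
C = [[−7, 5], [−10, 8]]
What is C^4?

[[−49, 65], [−130, 146]]

tr C = 1 and det C = −6, so the characteristic polynomial is λ² − (1)λ + (−6) with roots 3 and −2.
Eigenvectors give P = [[−1, −1], [−2, −1]] with P⁻¹ = [[1, −1], [−2, 1]], and C = P·diag(3, −2)·P⁻¹.
Then C^4 = P·diag(81, 16)·P⁻¹ = [[−81, −16], [−162, −16]] · [[1, −1], [−2, 1]] = [[−49, 65], [−130, 146]].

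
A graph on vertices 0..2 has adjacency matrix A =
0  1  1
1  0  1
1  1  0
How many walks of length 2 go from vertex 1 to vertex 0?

1

The number of length-2 walks from vertex 1 to vertex 0 is entry (1,0) of A², where A is the adjacency matrix.
A² = [[2, 1, 1], [1, 2, 1], [1, 1, 2]]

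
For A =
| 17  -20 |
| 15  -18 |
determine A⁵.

tr A = -1 and det A = -6, so the characteristic polynomial is λ² − (-1)λ + (-6) with roots 2 and -3.
Eigenvectors give P = [[4, 1], [3, 1]] with P⁻¹ = [[1, -1], [-3, 4]], and A = P·diag(2, -3)·P⁻¹.
Then A⁵ = P·diag(32, -243)·P⁻¹ = [[128, -243], [96, -243]] · [[1, -1], [-3, 4]] = [[857, -1100], [825, -1068]].

[[857, -1100], [825, -1068]]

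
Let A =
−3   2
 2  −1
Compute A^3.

[[−55, 34], [34, −21]]

A^2 = [[13, −8], [−8, 5]]
A^3 = [[−55, 34], [34, −21]]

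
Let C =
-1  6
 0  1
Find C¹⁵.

[[-1, 6], [0, 1]]

C² = I (check: tr C = 0 and det C = -1), so C¹⁵ = C since 15 is odd.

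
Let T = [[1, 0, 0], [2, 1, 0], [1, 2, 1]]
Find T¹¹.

[[1, 0, 0], [22, 1, 0], [231, 22, 1]]

T = I + N where N = [[0, 0, 0], [2, 0, 0], [1, 2, 0]] is strictly lower-triangular, so N³ = 0.
(I + N)¹¹ = I + 11·N + 55·N² = [[1, 0, 0], [22, 1, 0], [231, 22, 1]].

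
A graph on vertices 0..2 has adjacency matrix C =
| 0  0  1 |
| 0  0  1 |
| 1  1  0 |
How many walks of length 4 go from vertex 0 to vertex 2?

The number of length-4 walks from vertex 0 to vertex 2 is entry (0,2) of C⁴, where C is the adjacency matrix.
C² = [[1, 1, 0], [1, 1, 0], [0, 0, 2]]
C³ = [[0, 0, 2], [0, 0, 2], [2, 2, 0]]
C⁴ = [[2, 2, 0], [2, 2, 0], [0, 0, 4]]

0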